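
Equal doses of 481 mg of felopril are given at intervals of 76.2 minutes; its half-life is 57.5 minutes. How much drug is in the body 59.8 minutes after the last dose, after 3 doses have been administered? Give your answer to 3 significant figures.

365 mg

The 3 doses were given 212.2, 136, 59.8 minutes ago.
Total = 481·(1/2)^(212.2/57.5) + 481·(1/2)^(136/57.5) + 481·(1/2)^(59.8/57.5)
      = 37.257 + 93.356 + 233.92 ≈ 364.54 mg.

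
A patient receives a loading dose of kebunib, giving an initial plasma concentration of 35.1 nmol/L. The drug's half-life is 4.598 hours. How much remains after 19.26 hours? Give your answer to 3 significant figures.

1.92 nmol/L

Number of half-lives: n = 19.26/4.598 ≈ 4.1888.
Remaining = 35.1 × (1/2)^4.1888 = 35.1 × 0.054834 ≈ 1.9247 nmol/L.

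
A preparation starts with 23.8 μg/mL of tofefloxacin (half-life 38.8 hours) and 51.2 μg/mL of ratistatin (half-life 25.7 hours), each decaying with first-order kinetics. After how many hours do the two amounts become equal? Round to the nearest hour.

Set 23.8·(1/2)^(t/38.8) = 51.2·(1/2)^(t/25.7).
Taking log₂: log₂(23.8/51.2) = t·(1/38.8 − 1/25.7).
log₂(0.46484) = -1.1052; 1/38.8 − 1/25.7 = -0.013137.
t = -1.1052 / -0.013137 ≈ 84.125 hours.

84 hours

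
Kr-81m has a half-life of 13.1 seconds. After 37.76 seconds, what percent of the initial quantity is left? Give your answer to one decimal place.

n = 37.76/13.1 ≈ 2.8824 half-lives.
Fraction remaining = (1/2)^2.8824 ≈ 0.13561, i.e. 13.561%.

13.6%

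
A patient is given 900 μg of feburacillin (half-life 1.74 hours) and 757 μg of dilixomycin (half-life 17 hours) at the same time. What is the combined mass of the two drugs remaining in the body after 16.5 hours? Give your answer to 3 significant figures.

388 μg

feburacillin: 900 × (1/2)^(16.5/1.74) = 900 × (1/2)^9.4828 ≈ 1.2579 μg.
dilixomycin: 757 × (1/2)^(16.5/17) = 757 × (1/2)^0.97059 ≈ 386.3 μg.
Total = 1.2579 + 386.3 ≈ 387.55 μg.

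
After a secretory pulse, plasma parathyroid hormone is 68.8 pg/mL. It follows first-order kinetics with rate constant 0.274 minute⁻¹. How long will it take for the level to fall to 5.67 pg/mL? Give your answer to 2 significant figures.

9.1 minutes

t½ = ln 2 / k = 0.69315 / 0.274 ≈ 2.5297 minutes.
Fraction remaining = 5.67/68.8 ≈ 0.082413.
n = log₂(68.8/5.67) = ln(12.134)/ln 2 ≈ 3.601 half-lives.
t = n × t½ = 3.601 × 2.5297 ≈ 9.1095 minutes.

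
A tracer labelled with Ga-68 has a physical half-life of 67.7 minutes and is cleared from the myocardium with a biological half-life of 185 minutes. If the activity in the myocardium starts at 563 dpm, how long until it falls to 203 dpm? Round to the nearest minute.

1/t_eff = 1/t_phys + 1/t_biol = 1/67.7 + 1/185 = 0.020176 per minute.
t_eff = 67.7 × 185 / (67.7 + 185) ≈ 49.563 minutes.
n = log₂(563/203) ≈ 1.4717; t = 1.4717 × 49.563 ≈ 72.939 minutes.

73 minutes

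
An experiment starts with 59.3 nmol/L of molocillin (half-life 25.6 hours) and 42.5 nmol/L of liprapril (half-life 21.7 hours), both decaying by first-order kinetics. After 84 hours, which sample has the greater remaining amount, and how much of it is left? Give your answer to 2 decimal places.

molocillin: 59.3 × (1/2)^3.2812 ≈ 6.0996 nmol/L.
liprapril: 42.5 × (1/2)^3.871 ≈ 2.9048 nmol/L.
Molocillin has more remaining, at ≈ 6.0996 nmol/L.

molocillin, 6.10 nmol/L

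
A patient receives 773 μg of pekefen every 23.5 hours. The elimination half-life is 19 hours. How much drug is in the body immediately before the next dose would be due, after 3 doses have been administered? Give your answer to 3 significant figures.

526 μg

The 3 doses were given 70.5, 47, 23.5 hours ago.
Total = 773·(1/2)^(70.5/19) + 773·(1/2)^(47/19) + 773·(1/2)^(23.5/19)
      = 59.047 + 139.16 + 327.98 ≈ 526.2 μg.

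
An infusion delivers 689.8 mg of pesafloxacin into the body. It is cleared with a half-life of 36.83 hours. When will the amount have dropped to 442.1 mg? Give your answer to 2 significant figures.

Fraction remaining = 442.1/689.8 ≈ 0.64091.
n = log₂(689.8/442.1) = ln(1.5603)/ln 2 ≈ 0.64181 half-lives.
t = n × t½ = 0.64181 × 36.83 ≈ 23.638 hours.

24 hours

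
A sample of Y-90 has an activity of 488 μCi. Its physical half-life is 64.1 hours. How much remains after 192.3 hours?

61 μCi

Elapsed time is 3 half-lives (192.3/64.1).
Each half-life halves the amount: 488 × (1/2)^3 = 488/8 = 61 μCi.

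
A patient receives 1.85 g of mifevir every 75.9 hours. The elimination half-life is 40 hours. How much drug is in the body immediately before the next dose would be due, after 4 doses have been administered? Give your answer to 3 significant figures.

The 4 doses were given 303.6, 227.7, 151.8, 75.9 hours ago.
Total = 1.85·(1/2)^(303.6/40) + 1.85·(1/2)^(227.7/40) + 1.85·(1/2)^(151.8/40) + 1.85·(1/2)^(75.9/40)
      = 0.0096018 + 0.035773 + 0.13328 + 0.49655 ≈ 0.67521 g.

0.675 g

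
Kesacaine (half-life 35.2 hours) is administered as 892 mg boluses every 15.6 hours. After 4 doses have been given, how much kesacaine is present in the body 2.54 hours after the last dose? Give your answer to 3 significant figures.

The 4 doses were given 49.34, 33.74, 18.14, 2.54 hours ago.
Total = 892·(1/2)^(49.34/35.2) + 892·(1/2)^(33.74/35.2) + 892·(1/2)^(18.14/35.2) + 892·(1/2)^(2.54/35.2)
      = 337.61 + 459.01 + 624.07 + 848.48 ≈ 2269.2 mg.

2270 mg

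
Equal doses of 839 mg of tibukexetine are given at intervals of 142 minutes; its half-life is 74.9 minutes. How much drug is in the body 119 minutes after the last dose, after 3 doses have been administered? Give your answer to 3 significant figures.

The 3 doses were given 403, 261, 119 minutes ago.
Total = 839·(1/2)^(403/74.9) + 839·(1/2)^(261/74.9) + 839·(1/2)^(119/74.9)
      = 20.14 + 74.951 + 278.93 ≈ 374.02 mg.

374 mg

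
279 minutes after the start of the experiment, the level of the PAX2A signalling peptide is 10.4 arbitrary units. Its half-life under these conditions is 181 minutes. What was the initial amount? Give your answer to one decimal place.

Number of half-lives elapsed: n = 279/181 ≈ 1.5414.
A₀ = A × 2^n = 10.4 × 2^1.5414 = 10.4 × 2.9108 ≈ 30.273 arbitrary units.

30.3 arbitrary units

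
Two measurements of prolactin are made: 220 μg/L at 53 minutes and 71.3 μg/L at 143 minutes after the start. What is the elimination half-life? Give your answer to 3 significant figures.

55.4 minutes

Over Δt = 143 − 53 = 90 minutes, the level fell by a factor of 220/71.3 ≈ 3.0856.
n = log₂(3.0856) ≈ 1.6255 half-lives, so t½ = 90/1.6255 ≈ 55.367 minutes.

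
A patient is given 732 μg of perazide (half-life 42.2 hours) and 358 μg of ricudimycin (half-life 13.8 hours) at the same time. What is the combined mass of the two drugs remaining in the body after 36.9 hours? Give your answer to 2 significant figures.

460 μg

perazide: 732 × (1/2)^(36.9/42.2) = 732 × (1/2)^0.87441 ≈ 399.29 μg.
ricudimycin: 358 × (1/2)^(36.9/13.8) = 358 × (1/2)^2.6739 ≈ 56.099 μg.
Total = 399.29 + 56.099 ≈ 455.39 μg.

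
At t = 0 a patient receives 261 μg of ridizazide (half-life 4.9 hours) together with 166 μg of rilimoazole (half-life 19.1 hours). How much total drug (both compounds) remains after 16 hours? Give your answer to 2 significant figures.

120 μg

ridizazide: 261 × (1/2)^(16/4.9) = 261 × (1/2)^3.2653 ≈ 27.145 μg.
rilimoazole: 166 × (1/2)^(16/19.1) = 166 × (1/2)^0.8377 ≈ 92.883 μg.
Total = 27.145 + 92.883 ≈ 120.03 μg.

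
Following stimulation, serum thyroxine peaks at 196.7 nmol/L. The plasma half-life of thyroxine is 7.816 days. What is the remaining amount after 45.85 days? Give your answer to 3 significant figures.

Number of half-lives: n = 45.85/7.816 ≈ 5.8662.
Remaining = 196.7 × (1/2)^5.8662 = 196.7 × 0.017144 ≈ 3.3722 nmol/L.

3.37 nmol/L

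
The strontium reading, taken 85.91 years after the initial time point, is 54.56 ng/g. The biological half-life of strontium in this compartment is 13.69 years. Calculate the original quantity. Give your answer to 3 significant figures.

Number of half-lives elapsed: n = 85.91/13.69 ≈ 6.2754.
A₀ = A × 2^n = 54.56 × 2^6.2754 = 54.56 × 77.46 ≈ 4226.2 ng/g.

4230 ng/g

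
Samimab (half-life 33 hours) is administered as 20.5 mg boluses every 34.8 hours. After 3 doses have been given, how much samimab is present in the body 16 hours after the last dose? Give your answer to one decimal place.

25.1 mg

The 3 doses were given 85.6, 50.8, 16 hours ago.
Total = 20.5·(1/2)^(85.6/33) + 20.5·(1/2)^(50.8/33) + 20.5·(1/2)^(16/33)
      = 3.3955 + 7.0526 + 14.649 ≈ 25.097 mg.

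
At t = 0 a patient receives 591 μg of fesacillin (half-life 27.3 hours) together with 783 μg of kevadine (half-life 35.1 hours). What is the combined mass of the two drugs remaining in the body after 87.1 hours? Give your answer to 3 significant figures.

205 μg

fesacillin: 591 × (1/2)^(87.1/27.3) = 591 × (1/2)^3.1905 ≈ 64.738 μg.
kevadine: 783 × (1/2)^(87.1/35.1) = 783 × (1/2)^2.4815 ≈ 140.2 μg.
Total = 64.738 + 140.2 ≈ 204.94 μg.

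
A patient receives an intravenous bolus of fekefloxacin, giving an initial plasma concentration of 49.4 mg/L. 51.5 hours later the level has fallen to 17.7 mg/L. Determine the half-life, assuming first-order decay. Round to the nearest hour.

A/A₀ = 17.7/49.4 ≈ 0.3583.
n = log₂(2.791) ≈ 1.4808 half-lives elapsed in 51.5 hours.
t½ = 51.5/1.4808 ≈ 34.779 hours.

35 hours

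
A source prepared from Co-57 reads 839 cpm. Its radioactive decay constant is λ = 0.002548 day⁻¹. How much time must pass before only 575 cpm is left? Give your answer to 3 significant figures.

148 days

t½ = ln 2 / λ = 0.69315 / 0.002548 ≈ 272.04 days.
Fraction remaining = 575/839 ≈ 0.68534.
n = log₂(839/575) = ln(1.4591)/ln 2 ≈ 0.54511 half-lives.
t = n × t½ = 0.54511 × 272.04 ≈ 148.29 days.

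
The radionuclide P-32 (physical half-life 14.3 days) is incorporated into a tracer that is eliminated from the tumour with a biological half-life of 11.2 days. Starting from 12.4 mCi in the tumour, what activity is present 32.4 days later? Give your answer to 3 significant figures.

0.347 mCi

1/t_eff = 1/t_phys + 1/t_biol = 1/14.3 + 1/11.2 = 0.15922 per day.
t_eff = 14.3 × 11.2 / (14.3 + 11.2) ≈ 6.2808 days.
Remaining = 12.4 × (1/2)^(32.4/6.2808) = 12.4 × (1/2)^5.1586 ≈ 0.34716 mCi.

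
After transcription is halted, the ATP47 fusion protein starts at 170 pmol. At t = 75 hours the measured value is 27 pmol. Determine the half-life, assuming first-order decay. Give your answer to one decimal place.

28.3 hours

A/A₀ = 27/170 ≈ 0.15882.
n = log₂(6.2963) ≈ 2.6545 half-lives elapsed in 75 hours.
t½ = 75/2.6545 ≈ 28.254 hours.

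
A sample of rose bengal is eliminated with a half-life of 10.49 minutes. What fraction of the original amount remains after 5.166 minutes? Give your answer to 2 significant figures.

n = 5.166/10.49 ≈ 0.49247 half-lives.
Fraction remaining = (1/2)^0.49247 ≈ 0.71081.

0.71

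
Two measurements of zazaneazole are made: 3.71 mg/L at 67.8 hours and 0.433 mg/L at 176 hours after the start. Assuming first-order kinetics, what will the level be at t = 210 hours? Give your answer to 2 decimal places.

Over Δt = 176 − 67.8 = 108.2 hours, the level fell by a factor of 3.71/0.433 ≈ 8.5681.
n = log₂(8.5681) ≈ 3.099 half-lives, so t½ = 108.2/3.099 ≈ 34.915 hours.
From t = 176 to t = 210: 0.433 × (1/2)^((210−176)/34.915) ≈ 0.22047 mg/L.

0.22 mg/L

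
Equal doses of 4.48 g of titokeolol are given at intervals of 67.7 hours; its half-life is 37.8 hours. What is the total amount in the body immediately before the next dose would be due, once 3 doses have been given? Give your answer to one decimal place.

1.8 g

The 3 doses were given 203.1, 135.4, 67.7 hours ago.
Total = 4.48·(1/2)^(203.1/37.8) + 4.48·(1/2)^(135.4/37.8) + 4.48·(1/2)^(67.7/37.8)
      = 0.1081 + 0.3741 + 1.2946 ≈ 1.7768 g.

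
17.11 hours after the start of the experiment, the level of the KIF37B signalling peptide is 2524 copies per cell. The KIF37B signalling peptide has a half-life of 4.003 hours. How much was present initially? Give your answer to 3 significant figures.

48800 copies per cell

Number of half-lives elapsed: n = 17.11/4.003 ≈ 4.2743.
A₀ = A × 2^n = 2524 × 2^4.2743 = 2524 × 19.35 ≈ 48841 copies per cell.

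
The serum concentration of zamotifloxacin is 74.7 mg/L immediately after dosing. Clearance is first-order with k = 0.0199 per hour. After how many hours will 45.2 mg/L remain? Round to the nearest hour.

25 hours

t½ = ln 2 / k = 0.69315 / 0.0199 ≈ 34.832 hours.
Fraction remaining = 45.2/74.7 ≈ 0.60509.
n = log₂(74.7/45.2) = ln(1.6527)/ln 2 ≈ 0.72479 half-lives.
t = n × t½ = 0.72479 × 34.832 ≈ 25.245 hours.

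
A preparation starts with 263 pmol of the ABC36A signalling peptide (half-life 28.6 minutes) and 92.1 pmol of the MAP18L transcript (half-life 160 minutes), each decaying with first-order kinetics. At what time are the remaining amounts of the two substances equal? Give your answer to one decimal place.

52.7 minutes

Set 263·(1/2)^(t/28.6) = 92.1·(1/2)^(t/160).
Taking log₂: log₂(263/92.1) = t·(1/28.6 − 1/160).
log₂(2.8556) = 1.5138; 1/28.6 − 1/160 = 0.028715.
t = 1.5138 / 0.028715 ≈ 52.718 minutes.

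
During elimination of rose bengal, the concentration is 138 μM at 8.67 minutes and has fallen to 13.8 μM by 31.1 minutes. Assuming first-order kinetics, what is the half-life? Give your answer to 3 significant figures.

6.75 minutes

Over Δt = 31.1 − 8.67 = 22.43 minutes, the level fell by a factor of 138/13.8 ≈ 10.
n = log₂(10) ≈ 3.3219 half-lives, so t½ = 22.43/3.3219 ≈ 6.7521 minutes.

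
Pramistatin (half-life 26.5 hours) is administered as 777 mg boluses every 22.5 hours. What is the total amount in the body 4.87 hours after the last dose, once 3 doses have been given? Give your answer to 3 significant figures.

The 3 doses were given 49.87, 27.37, 4.87 hours ago.
Total = 777·(1/2)^(49.87/26.5) + 777·(1/2)^(27.37/26.5) + 777·(1/2)^(4.87/26.5)
      = 210.82 + 379.76 + 684.07 ≈ 1274.7 mg.

1270 mg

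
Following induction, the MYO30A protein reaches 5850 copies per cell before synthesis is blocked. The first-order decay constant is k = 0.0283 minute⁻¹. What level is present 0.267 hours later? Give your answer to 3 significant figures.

t½ = ln 2 / k = 0.69315 / 0.0283 ≈ 24.493 minutes.
Convert the elapsed time: 0.267 hours = 16.02 minutes.
Number of half-lives: n = 16.02/24.493 ≈ 0.65407.
Remaining = 5850 × (1/2)^0.65407 = 5850 × 0.63549 ≈ 3717.6 copies per cell.

3720 copies per cell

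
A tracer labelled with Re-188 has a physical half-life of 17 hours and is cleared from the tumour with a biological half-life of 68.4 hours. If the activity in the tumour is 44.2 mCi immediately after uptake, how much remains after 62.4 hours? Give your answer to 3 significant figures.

1/t_eff = 1/t_phys + 1/t_biol = 1/17 + 1/68.4 = 0.073443 per hour.
t_eff = 17 × 68.4 / (17 + 68.4) ≈ 13.616 hours.
Remaining = 44.2 × (1/2)^(62.4/13.616) = 44.2 × (1/2)^4.5829 ≈ 1.8443 mCi.

1.84 mCi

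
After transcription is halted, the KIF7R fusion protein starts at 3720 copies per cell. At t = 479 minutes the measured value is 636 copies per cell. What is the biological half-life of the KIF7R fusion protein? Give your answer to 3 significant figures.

A/A₀ = 636/3720 ≈ 0.17097.
n = log₂(5.8491) ≈ 2.5482 half-lives elapsed in 479 minutes.
t½ = 479/2.5482 ≈ 187.98 minutes.

188 minutes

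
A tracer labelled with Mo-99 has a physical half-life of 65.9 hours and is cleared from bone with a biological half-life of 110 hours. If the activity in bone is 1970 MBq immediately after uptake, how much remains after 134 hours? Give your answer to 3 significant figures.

1/t_eff = 1/t_phys + 1/t_biol = 1/65.9 + 1/110 = 0.024265 per hour.
t_eff = 65.9 × 110 / (65.9 + 110) ≈ 41.211 hours.
Remaining = 1970 × (1/2)^(134/41.211) = 1970 × (1/2)^3.2516 ≈ 206.85 MBq.

207 MBq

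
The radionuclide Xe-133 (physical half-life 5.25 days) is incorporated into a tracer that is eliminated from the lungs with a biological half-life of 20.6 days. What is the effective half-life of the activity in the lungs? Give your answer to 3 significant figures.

1/t_eff = 1/t_phys + 1/t_biol = 1/5.25 + 1/20.6 = 0.23902 per day.
t_eff = 5.25 × 20.6 / (5.25 + 20.6) ≈ 4.1838 days.

4.18 days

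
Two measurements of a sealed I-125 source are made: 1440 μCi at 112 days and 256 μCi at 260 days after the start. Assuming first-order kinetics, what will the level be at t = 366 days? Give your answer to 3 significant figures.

74.3 μCi

Over Δt = 260 − 112 = 148 days, the level fell by a factor of 1440/256 ≈ 5.625.
n = log₂(5.625) ≈ 2.4919 half-lives, so t½ = 148/2.4919 ≈ 59.394 days.
From t = 260 to t = 366: 256 × (1/2)^((366−260)/59.394) ≈ 74.3 μCi.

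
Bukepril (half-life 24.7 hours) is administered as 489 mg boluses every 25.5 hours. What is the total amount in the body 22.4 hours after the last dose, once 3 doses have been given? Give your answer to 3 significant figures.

The 3 doses were given 73.4, 47.9, 22.4 hours ago.
Total = 489·(1/2)^(73.4/24.7) + 489·(1/2)^(47.9/24.7) + 489·(1/2)^(22.4/24.7)
      = 62.338 + 127.51 + 260.8 ≈ 450.64 mg.

451 mg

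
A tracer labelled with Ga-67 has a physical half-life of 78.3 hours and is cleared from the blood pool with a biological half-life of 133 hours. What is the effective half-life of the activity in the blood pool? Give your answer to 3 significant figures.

49.3 hours

1/t_eff = 1/t_phys + 1/t_biol = 1/78.3 + 1/133 = 0.02029 per hour.
t_eff = 78.3 × 133 / (78.3 + 133) ≈ 49.285 hours.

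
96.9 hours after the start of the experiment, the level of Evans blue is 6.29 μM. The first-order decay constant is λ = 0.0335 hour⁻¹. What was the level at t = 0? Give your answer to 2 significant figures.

t½ = ln 2 / λ = 0.69315 / 0.0335 ≈ 20.691 hours.
Number of half-lives elapsed: n = 96.9/20.691 ≈ 4.6832.
A₀ = A × 2^n = 6.29 × 2^4.6832 = 6.29 × 25.691 ≈ 161.6 μM.

160 μM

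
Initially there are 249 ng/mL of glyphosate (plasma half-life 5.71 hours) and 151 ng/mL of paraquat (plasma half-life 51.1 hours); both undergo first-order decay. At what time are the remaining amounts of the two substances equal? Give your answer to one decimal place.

Set 249·(1/2)^(t/5.71) = 151·(1/2)^(t/51.1).
Taking log₂: log₂(249/151) = t·(1/5.71 − 1/51.1).
log₂(1.649) = 0.7216; 1/5.71 − 1/51.1 = 0.15556.
t = 0.7216 / 0.15556 ≈ 4.6387 hours.

4.6 hours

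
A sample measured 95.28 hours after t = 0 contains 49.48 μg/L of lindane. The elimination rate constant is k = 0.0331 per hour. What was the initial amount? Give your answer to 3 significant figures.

t½ = ln 2 / k = 0.69315 / 0.0331 ≈ 20.941 hours.
Number of half-lives elapsed: n = 95.28/20.941 ≈ 4.5499.
A₀ = A × 2^n = 49.48 × 2^4.5499 = 49.48 × 23.424 ≈ 1159 μg/L.

1160 μg/L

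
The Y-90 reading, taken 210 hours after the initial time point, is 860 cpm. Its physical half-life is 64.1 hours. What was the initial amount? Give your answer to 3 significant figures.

Number of half-lives elapsed: n = 210/64.1 ≈ 3.2761.
A₀ = A × 2^n = 860 × 2^3.2761 = 860 × 9.6875 ≈ 8331.3 cpm.

8330 cpm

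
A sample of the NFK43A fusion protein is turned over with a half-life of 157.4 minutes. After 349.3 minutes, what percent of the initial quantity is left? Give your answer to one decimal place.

n = 349.3/157.4 ≈ 2.2192 half-lives.
Fraction remaining = (1/2)^2.2192 ≈ 0.21476, i.e. 21.476%.

21.5%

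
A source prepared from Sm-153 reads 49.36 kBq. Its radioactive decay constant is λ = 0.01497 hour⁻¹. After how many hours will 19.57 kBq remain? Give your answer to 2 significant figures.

62 hours

t½ = ln 2 / λ = 0.69315 / 0.01497 ≈ 46.302 hours.
Fraction remaining = 19.57/49.36 ≈ 0.39647.
n = log₂(49.36/19.57) = ln(2.5222)/ln 2 ≈ 1.3347 half-lives.
t = n × t½ = 1.3347 × 46.302 ≈ 61.8 hours.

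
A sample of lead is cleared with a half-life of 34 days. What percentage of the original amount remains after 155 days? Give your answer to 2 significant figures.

4.2%

n = 155/34 ≈ 4.5588 half-lives.
Fraction remaining = (1/2)^4.5588 ≈ 0.042428, i.e. 4.2428%.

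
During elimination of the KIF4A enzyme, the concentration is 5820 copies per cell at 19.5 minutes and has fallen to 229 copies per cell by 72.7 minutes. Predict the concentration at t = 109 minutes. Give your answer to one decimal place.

25.2 copies per cell

Over Δt = 72.7 − 19.5 = 53.2 minutes, the level fell by a factor of 5820/229 ≈ 25.415.
n = log₂(25.415) ≈ 4.6676 half-lives, so t½ = 53.2/4.6676 ≈ 11.398 minutes.
From t = 72.7 to t = 109: 229 × (1/2)^((109−72.7)/11.398) ≈ 25.183 copies per cell.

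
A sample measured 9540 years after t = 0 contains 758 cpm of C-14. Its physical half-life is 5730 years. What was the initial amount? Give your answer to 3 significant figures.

Number of half-lives elapsed: n = 9540/5730 ≈ 1.6649.
A₀ = A × 2^n = 758 × 2^1.6649 = 758 × 3.171 ≈ 2403.6 cpm.

2400 cpm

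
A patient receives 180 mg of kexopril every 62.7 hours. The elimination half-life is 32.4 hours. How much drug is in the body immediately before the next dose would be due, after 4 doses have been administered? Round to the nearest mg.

The 4 doses were given 250.8, 188.1, 125.4, 62.7 hours ago.
Total = 180·(1/2)^(250.8/32.4) + 180·(1/2)^(188.1/32.4) + 180·(1/2)^(125.4/32.4) + 180·(1/2)^(62.7/32.4)
      = 0.84155 + 3.2183 + 12.308 + 47.068 ≈ 63.435 mg.

63 mg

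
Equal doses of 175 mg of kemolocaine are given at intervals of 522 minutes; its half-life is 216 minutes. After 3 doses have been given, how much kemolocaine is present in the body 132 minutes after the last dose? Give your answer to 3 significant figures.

140 mg

The 3 doses were given 1176, 654, 132 minutes ago.
Total = 175·(1/2)^(1176/216) + 175·(1/2)^(654/216) + 175·(1/2)^(132/216)
      = 4.0188 + 21.458 + 114.57 ≈ 140.05 mg.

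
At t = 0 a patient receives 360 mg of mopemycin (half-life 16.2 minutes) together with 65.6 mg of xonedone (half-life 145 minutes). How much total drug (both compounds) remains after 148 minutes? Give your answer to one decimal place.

mopemycin: 360 × (1/2)^(148/16.2) = 360 × (1/2)^9.1358 ≈ 0.63996 mg.
xonedone: 65.6 × (1/2)^(148/145) = 65.6 × (1/2)^1.0207 ≈ 32.333 mg.
Total = 0.63996 + 32.333 ≈ 32.973 mg.

33.0 mg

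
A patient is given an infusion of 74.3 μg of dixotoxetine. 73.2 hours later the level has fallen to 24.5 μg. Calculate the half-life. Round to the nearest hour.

46 hours

A/A₀ = 24.5/74.3 ≈ 0.32974.
n = log₂(3.0327) ≈ 1.6006 half-lives elapsed in 73.2 hours.
t½ = 73.2/1.6006 ≈ 45.733 hours.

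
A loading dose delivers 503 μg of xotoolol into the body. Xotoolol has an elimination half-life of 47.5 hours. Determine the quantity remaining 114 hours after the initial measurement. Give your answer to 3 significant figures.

95.3 μg

Number of half-lives: n = 114/47.5 ≈ 2.4.
Remaining = 503 × (1/2)^2.4 = 503 × 0.18946 ≈ 95.301 μg.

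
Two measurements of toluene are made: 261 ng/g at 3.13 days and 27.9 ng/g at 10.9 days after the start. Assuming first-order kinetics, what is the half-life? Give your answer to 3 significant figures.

Over Δt = 10.9 − 3.13 = 7.77 days, the level fell by a factor of 261/27.9 ≈ 9.3548.
n = log₂(9.3548) ≈ 3.2257 half-lives, so t½ = 7.77/3.2257 ≈ 2.4088 days.

2.41 days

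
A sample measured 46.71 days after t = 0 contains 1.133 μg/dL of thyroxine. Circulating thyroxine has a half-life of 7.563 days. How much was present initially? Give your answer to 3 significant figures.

81.9 μg/dL

Number of half-lives elapsed: n = 46.71/7.563 ≈ 6.1761.
A₀ = A × 2^n = 1.133 × 2^6.1761 = 1.133 × 72.31 ≈ 81.927 μg/dL.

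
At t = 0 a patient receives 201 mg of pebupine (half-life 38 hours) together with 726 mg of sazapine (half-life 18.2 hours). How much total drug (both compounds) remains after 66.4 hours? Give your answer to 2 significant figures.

pebupine: 201 × (1/2)^(66.4/38) = 201 × (1/2)^1.7474 ≈ 59.867 mg.
sazapine: 726 × (1/2)^(66.4/18.2) = 726 × (1/2)^3.6484 ≈ 57.899 mg.
Total = 59.867 + 57.899 ≈ 117.77 mg.

120 mg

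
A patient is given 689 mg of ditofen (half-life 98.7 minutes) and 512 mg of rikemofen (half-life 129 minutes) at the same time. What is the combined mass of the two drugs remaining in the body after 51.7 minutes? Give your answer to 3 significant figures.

867 mg

ditofen: 689 × (1/2)^(51.7/98.7) = 689 × (1/2)^0.52381 ≈ 479.22 mg.
rikemofen: 512 × (1/2)^(51.7/129) = 512 × (1/2)^0.40078 ≈ 387.82 mg.
Total = 479.22 + 387.82 ≈ 867.04 mg.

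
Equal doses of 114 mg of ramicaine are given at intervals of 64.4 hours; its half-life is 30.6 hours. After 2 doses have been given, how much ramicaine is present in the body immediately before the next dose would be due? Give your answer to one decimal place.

32.7 mg

The 2 doses were given 128.8, 64.4 hours ago.
Total = 114·(1/2)^(128.8/30.6) + 114·(1/2)^(64.4/30.6)
      = 6.1635 + 26.507 ≈ 32.671 mg.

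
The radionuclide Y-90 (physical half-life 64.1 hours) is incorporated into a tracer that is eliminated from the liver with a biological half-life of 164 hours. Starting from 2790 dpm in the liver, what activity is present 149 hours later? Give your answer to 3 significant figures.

1/t_eff = 1/t_phys + 1/t_biol = 1/64.1 + 1/164 = 0.021698 per hour.
t_eff = 64.1 × 164 / (64.1 + 164) ≈ 46.087 hours.
Remaining = 2790 × (1/2)^(149/46.087) = 2790 × (1/2)^3.233 ≈ 296.73 dpm.

297 dpm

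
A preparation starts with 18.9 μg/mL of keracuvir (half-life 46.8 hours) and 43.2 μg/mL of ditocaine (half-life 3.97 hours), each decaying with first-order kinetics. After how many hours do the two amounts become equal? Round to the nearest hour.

5 hours

Set 18.9·(1/2)^(t/46.8) = 43.2·(1/2)^(t/3.97).
Taking log₂: log₂(18.9/43.2) = t·(1/46.8 − 1/3.97).
log₂(0.4375) = -1.1926; 1/46.8 − 1/3.97 = -0.23052.
t = -1.1926 / -0.23052 ≈ 5.1737 hours.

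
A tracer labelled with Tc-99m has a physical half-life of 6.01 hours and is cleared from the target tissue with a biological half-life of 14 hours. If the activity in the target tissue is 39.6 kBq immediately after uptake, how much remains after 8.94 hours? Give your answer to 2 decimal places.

9.07 kBq

1/t_eff = 1/t_phys + 1/t_biol = 1/6.01 + 1/14 = 0.23782 per hour.
t_eff = 6.01 × 14 / (6.01 + 14) ≈ 4.2049 hours.
Remaining = 39.6 × (1/2)^(8.94/4.2049) = 39.6 × (1/2)^2.1261 ≈ 9.0715 kBq.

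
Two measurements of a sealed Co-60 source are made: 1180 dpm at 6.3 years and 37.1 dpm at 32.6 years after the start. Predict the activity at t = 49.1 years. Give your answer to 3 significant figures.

Over Δt = 32.6 − 6.3 = 26.3 years, the level fell by a factor of 1180/37.1 ≈ 31.806.
n = log₂(31.806) ≈ 4.9912 half-lives, so t½ = 26.3/4.9912 ≈ 5.2692 years.
From t = 32.6 to t = 49.1: 37.1 × (1/2)^((49.1−32.6)/5.2692) ≈ 4.2339 dpm.

4.23 dpm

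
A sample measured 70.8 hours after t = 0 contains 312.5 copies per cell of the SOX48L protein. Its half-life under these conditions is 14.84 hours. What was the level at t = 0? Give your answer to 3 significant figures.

Number of half-lives elapsed: n = 70.8/14.84 ≈ 4.7709.
A₀ = A × 2^n = 312.5 × 2^4.7709 = 312.5 × 27.301 ≈ 8531.6 copies per cell.

8530 copies per cell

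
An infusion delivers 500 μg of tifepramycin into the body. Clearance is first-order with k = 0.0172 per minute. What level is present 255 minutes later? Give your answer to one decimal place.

6.2 μg

t½ = ln 2 / k = 0.69315 / 0.0172 ≈ 40.299 minutes.
Number of half-lives: n = 255/40.299 ≈ 6.3277.
Remaining = 500 × (1/2)^6.3277 = 500 × 0.01245 ≈ 6.2252 μg.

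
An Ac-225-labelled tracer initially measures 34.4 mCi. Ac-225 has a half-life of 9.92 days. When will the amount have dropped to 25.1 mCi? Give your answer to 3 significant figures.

Fraction remaining = 25.1/34.4 ≈ 0.72965.
n = log₂(34.4/25.1) = ln(1.3705)/ln 2 ≈ 0.45472 half-lives.
t = n × t½ = 0.45472 × 9.92 ≈ 4.5108 days.

4.51 days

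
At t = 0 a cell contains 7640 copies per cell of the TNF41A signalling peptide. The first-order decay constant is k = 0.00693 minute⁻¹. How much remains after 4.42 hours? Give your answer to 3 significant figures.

t½ = ln 2 / k = 0.69315 / 0.00693 ≈ 100.02 minutes.
Convert the elapsed time: 4.42 hours = 265.2 minutes.
Number of half-lives: n = 265.2/100.02 ≈ 2.6514.
Remaining = 7640 × (1/2)^2.6514 = 7640 × 0.15916 ≈ 1216 copies per cell.

1220 copies per cell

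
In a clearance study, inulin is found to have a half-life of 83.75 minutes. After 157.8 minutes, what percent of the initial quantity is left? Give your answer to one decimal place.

27.1%

n = 157.8/83.75 ≈ 1.8842 half-lives.
Fraction remaining = (1/2)^1.8842 ≈ 0.2709, i.e. 27.09%.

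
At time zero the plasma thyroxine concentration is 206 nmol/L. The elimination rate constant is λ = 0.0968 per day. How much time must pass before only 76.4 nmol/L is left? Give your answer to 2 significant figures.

t½ = ln 2 / λ = 0.69315 / 0.0968 ≈ 7.1606 days.
Fraction remaining = 76.4/206 ≈ 0.37087.
n = log₂(206/76.4) = ln(2.6963)/ln 2 ≈ 1.431 half-lives.
t = n × t½ = 1.431 × 7.1606 ≈ 10.247 days.

10 days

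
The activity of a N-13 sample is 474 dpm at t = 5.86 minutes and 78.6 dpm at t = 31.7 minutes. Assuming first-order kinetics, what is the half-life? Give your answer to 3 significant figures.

9.97 minutes

Over Δt = 31.7 − 5.86 = 25.84 minutes, the level fell by a factor of 474/78.6 ≈ 6.0305.
n = log₂(6.0305) ≈ 2.5923 half-lives, so t½ = 25.84/2.5923 ≈ 9.968 minutes.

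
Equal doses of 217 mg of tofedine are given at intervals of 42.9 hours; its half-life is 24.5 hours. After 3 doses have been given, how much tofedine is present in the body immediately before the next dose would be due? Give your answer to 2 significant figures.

89 mg

The 3 doses were given 128.7, 85.8, 42.9 hours ago.
Total = 217·(1/2)^(128.7/24.5) + 217·(1/2)^(85.8/24.5) + 217·(1/2)^(42.9/24.5)
      = 5.6902 + 19.153 + 64.469 ≈ 89.312 mg.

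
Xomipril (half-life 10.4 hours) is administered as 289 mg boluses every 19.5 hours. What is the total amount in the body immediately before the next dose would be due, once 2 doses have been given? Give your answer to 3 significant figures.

100 mg

The 2 doses were given 39, 19.5 hours ago.
Total = 289·(1/2)^(39/10.4) + 289·(1/2)^(19.5/10.4)
      = 21.48 + 78.789 ≈ 100.27 mg.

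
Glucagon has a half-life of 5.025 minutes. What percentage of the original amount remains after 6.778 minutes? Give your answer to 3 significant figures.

n = 6.778/5.025 ≈ 1.3489 half-lives.
Fraction remaining = (1/2)^1.3489 ≈ 0.3926, i.e. 39.26%.

39.3%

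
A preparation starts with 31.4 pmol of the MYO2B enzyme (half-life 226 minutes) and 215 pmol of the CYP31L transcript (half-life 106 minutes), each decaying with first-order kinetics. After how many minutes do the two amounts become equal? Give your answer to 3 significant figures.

Set 31.4·(1/2)^(t/226) = 215·(1/2)^(t/106).
Taking log₂: log₂(31.4/215) = t·(1/226 − 1/106).
log₂(0.14605) = -2.7755; 1/226 − 1/106 = -0.0050092.
t = -2.7755 / -0.0050092 ≈ 554.08 minutes.

554 minutes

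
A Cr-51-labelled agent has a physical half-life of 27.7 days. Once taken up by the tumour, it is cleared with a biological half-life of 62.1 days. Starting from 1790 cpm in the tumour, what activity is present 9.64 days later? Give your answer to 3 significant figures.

1/t_eff = 1/t_phys + 1/t_biol = 1/27.7 + 1/62.1 = 0.052204 per day.
t_eff = 27.7 × 62.1 / (27.7 + 62.1) ≈ 19.156 days.
Remaining = 1790 × (1/2)^(9.64/19.156) = 1790 × (1/2)^0.50325 ≈ 1262.9 cpm.

1260 cpm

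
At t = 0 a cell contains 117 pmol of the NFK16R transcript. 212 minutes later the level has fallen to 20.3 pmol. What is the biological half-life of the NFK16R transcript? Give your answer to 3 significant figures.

83.9 minutes

A/A₀ = 20.3/117 ≈ 0.1735.
n = log₂(5.7635) ≈ 2.527 half-lives elapsed in 212 minutes.
t½ = 212/2.527 ≈ 83.895 minutes.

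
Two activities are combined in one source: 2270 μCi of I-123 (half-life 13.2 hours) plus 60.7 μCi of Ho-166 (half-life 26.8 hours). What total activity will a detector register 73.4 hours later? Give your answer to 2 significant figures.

57 μCi

I-123: 2270 × (1/2)^(73.4/13.2) = 2270 × (1/2)^5.5606 ≈ 48.097 μCi.
Ho-166: 60.7 × (1/2)^(73.4/26.8) = 60.7 × (1/2)^2.7388 ≈ 9.0934 μCi.
Total = 48.097 + 9.0934 ≈ 57.19 μCi.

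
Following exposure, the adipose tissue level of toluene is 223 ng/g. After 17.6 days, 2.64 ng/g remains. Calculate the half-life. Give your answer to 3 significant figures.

2.75 days

A/A₀ = 2.64/223 ≈ 0.011839.
n = log₂(84.47) ≈ 6.4004 half-lives elapsed in 17.6 days.
t½ = 17.6/6.4004 ≈ 2.7498 days.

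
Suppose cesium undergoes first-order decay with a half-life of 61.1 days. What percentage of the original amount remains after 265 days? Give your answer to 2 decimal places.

n = 265/61.1 ≈ 4.3372 half-lives.
Fraction remaining = (1/2)^4.3372 ≈ 0.049475, i.e. 4.9475%.

4.95%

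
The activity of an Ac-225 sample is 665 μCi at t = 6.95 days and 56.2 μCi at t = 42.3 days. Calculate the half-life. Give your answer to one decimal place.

Over Δt = 42.3 − 6.95 = 35.35 days, the level fell by a factor of 665/56.2 ≈ 11.833.
n = log₂(11.833) ≈ 3.5647 half-lives, so t½ = 35.35/3.5647 ≈ 9.9166 days.

9.9 days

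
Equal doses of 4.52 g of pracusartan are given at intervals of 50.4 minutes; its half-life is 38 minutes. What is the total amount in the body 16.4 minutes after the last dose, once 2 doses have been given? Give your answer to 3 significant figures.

The 2 doses were given 66.8, 16.4 minutes ago.
Total = 4.52·(1/2)^(66.8/38) + 4.52·(1/2)^(16.4/38)
      = 1.3365 + 3.3514 ≈ 4.6878 g.

4.69 g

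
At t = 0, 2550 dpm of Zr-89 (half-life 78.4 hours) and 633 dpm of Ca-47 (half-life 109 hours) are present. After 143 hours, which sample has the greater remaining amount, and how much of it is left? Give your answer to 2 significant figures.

Zr-89, 720 dpm

Zr-89: 2550 × (1/2)^1.824 ≈ 720.22 dpm.
Ca-47: 633 × (1/2)^1.3119 ≈ 254.96 dpm.
Zr-89 has more remaining, at ≈ 720.22 dpm.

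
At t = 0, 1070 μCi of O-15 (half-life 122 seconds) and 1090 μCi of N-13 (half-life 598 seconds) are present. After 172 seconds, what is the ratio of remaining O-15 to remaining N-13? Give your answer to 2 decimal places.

O-15: 1070 × (1/2)^(172/122) = 1070 × (1/2)^1.4098 ≈ 402.7 μCi.
N-13: 1090 × (1/2)^(172/598) = 1090 × (1/2)^0.28763 ≈ 892.98 μCi.
Ratio ≈ 402.7 / 892.98 ≈ 0.45096.

0.45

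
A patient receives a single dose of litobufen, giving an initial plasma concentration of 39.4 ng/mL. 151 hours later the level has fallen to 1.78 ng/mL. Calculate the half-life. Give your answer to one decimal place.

33.8 hours

A/A₀ = 1.78/39.4 ≈ 0.045178.
n = log₂(22.135) ≈ 4.4682 half-lives elapsed in 151 hours.
t½ = 151/4.4682 ≈ 33.794 hours.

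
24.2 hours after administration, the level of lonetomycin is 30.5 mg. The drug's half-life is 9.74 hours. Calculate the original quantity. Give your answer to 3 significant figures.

171 mg

Number of half-lives elapsed: n = 24.2/9.74 ≈ 2.4846.
A₀ = A × 2^n = 30.5 × 2^2.4846 = 30.5 × 5.5968 ≈ 170.7 mg.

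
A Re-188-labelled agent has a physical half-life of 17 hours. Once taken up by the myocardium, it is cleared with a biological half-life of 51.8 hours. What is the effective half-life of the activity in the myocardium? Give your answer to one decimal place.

1/t_eff = 1/t_phys + 1/t_biol = 1/17 + 1/51.8 = 0.078129 per hour.
t_eff = 17 × 51.8 / (17 + 51.8) ≈ 12.799 hours.

12.8 hours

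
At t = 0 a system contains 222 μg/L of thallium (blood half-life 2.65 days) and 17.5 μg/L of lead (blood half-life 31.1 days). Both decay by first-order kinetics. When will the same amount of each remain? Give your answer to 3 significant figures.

Set 222·(1/2)^(t/2.65) = 17.5·(1/2)^(t/31.1).
Taking log₂: log₂(222/17.5) = t·(1/2.65 − 1/31.1).
log₂(12.686) = 3.6651; 1/2.65 − 1/31.1 = 0.3452.
t = 3.6651 / 0.3452 ≈ 10.617 days.

10.6 days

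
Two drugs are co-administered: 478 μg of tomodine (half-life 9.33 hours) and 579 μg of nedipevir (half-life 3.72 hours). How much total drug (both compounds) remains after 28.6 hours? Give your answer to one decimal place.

59.9 μg

tomodine: 478 × (1/2)^(28.6/9.33) = 478 × (1/2)^3.0654 ≈ 57.103 μg.
nedipevir: 579 × (1/2)^(28.6/3.72) = 579 × (1/2)^7.6882 ≈ 2.8074 μg.
Total = 57.103 + 2.8074 ≈ 59.91 μg.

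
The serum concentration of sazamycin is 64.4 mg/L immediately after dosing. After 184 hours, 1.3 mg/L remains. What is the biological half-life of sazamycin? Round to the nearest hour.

A/A₀ = 1.3/64.4 ≈ 0.020186.
n = log₂(49.538) ≈ 5.6305 half-lives elapsed in 184 hours.
t½ = 184/5.6305 ≈ 32.679 hours.

33 hours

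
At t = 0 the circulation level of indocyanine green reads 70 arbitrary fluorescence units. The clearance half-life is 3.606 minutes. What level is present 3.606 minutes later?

Elapsed time is 1 half-life (3.606/3.606).
Each half-life halves the amount: 70 × (1/2)^1 = 70/2 = 35 arbitrary fluorescence units.

35 arbitrary fluorescence units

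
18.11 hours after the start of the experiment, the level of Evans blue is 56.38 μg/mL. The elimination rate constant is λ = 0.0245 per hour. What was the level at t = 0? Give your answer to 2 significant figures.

t½ = ln 2 / λ = 0.69315 / 0.0245 ≈ 28.292 hours.
Number of half-lives elapsed: n = 18.11/28.292 ≈ 0.64012.
A₀ = A × 2^n = 56.38 × 2^0.64012 = 56.38 × 1.5585 ≈ 87.866 μg/mL.

88 μg/mL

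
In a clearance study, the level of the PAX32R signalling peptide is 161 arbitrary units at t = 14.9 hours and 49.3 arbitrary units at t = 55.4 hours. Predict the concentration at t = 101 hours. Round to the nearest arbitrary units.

13 arbitrary units

Over Δt = 55.4 − 14.9 = 40.5 hours, the level fell by a factor of 161/49.3 ≈ 3.2657.
n = log₂(3.2657) ≈ 1.7074 half-lives, so t½ = 40.5/1.7074 ≈ 23.72 hours.
From t = 55.4 to t = 101: 49.3 × (1/2)^((101−55.4)/23.72) ≈ 13.006 arbitrary units.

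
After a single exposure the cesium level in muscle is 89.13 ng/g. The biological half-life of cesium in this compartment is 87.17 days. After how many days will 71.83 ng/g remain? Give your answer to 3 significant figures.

27.1 days

Fraction remaining = 71.83/89.13 ≈ 0.8059.
n = log₂(89.13/71.83) = ln(1.2408)/ln 2 ≈ 0.31132 half-lives.
t = n × t½ = 0.31132 × 87.17 ≈ 27.138 days.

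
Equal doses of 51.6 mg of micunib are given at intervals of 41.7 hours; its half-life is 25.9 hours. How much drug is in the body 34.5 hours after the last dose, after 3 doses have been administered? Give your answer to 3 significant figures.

The 3 doses were given 117.9, 76.2, 34.5 hours ago.
Total = 51.6·(1/2)^(117.9/25.9) + 51.6·(1/2)^(76.2/25.9) + 51.6·(1/2)^(34.5/25.9)
      = 2.1995 + 6.7142 + 20.496 ≈ 29.409 mg.

29.4 mg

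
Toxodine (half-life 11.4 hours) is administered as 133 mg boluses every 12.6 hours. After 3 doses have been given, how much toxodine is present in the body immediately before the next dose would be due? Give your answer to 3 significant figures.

104 mg

The 3 doses were given 37.8, 25.2, 12.6 hours ago.
Total = 133·(1/2)^(37.8/11.4) + 133·(1/2)^(25.2/11.4) + 133·(1/2)^(12.6/11.4)
      = 13.357 + 28.735 + 61.821 ≈ 103.91 mg.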